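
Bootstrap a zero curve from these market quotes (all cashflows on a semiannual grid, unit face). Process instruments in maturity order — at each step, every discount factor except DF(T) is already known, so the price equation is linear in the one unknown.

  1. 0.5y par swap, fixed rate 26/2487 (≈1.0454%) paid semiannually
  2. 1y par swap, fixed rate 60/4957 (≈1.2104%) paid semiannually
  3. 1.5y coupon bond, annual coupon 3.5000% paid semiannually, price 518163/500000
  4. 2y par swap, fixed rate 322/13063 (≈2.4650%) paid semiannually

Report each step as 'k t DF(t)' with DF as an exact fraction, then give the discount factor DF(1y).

1 1/2 2487/2500
2 1 247/250
3 3/2 2461/2500
4 2 9517/10000
DF(1y) = 247/250 ≈ 0.988000

step 1 [0.5y] swap r/2=13/2487: DF=(1 − 13/2487·(0))/(1+13/2487) = 2487/2500 ≈ 0.994800
step 2 [1y] swap r/2=30/4957: DF=(1 − 30/4957·(0.994800))/(1+30/4957) = 247/250 ≈ 0.988000
step 3 [1.5y] bond c/2=7/400: DF=(518163/500000 − 7/400·(0.994800+0.988000))/(1+7/400) = 2461/2500 ≈ 0.984400
step 4 [2y] swap r/2=161/13063: DF=(1 − 161/13063·(0.994800+0.988000+0.984400))/(1+161/13063) = 9517/10000 ≈ 0.951700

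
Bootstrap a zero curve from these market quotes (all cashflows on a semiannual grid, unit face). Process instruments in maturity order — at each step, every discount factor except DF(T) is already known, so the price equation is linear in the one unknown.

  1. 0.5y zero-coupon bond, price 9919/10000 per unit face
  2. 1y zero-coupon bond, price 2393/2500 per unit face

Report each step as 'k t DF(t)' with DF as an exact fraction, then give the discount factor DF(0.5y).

step 1 [0.5y] zero: DF = P = 9919/10000 ≈ 0.991900
step 2 [1y] zero: DF = P = 2393/2500 ≈ 0.957200

1 1/2 9919/10000
2 1 2393/2500
DF(0.5y) = 9919/10000 ≈ 0.991900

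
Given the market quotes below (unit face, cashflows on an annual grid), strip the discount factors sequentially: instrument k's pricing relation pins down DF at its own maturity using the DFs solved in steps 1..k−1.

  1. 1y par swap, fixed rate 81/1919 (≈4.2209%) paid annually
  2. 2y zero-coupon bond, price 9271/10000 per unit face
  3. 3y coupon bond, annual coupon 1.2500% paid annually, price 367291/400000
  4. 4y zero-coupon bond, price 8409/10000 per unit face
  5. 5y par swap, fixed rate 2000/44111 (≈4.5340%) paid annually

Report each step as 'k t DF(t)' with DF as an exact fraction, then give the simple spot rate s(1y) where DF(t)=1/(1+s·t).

step 1 [1y] swap r/1=81/1919: DF=(1 − 81/1919·(0))/(1+81/1919) = 1919/2000 ≈ 0.959500
step 2 [2y] zero: DF = P = 9271/10000 ≈ 0.927100
step 3 [3y] bond c/1=1/80: DF=(367291/400000 − 1/80·(0.959500+0.927100))/(1+1/80) = 2209/2500 ≈ 0.883600
step 4 [4y] zero: DF = P = 8409/10000 ≈ 0.840900
step 5 [5y] swap r/1=2000/44111: DF=(1 − 2000/44111·(0.959500+0.927100+0.883600+0.840900))/(1+2000/44111) = 4/5 ≈ 0.800000

1 1 1919/2000
2 2 9271/10000
3 3 2209/2500
4 4 8409/10000
5 5 4/5
s(1y) = (1/(1919/2000) − 1)/(1) = 81/1919 ≈ 4.2209%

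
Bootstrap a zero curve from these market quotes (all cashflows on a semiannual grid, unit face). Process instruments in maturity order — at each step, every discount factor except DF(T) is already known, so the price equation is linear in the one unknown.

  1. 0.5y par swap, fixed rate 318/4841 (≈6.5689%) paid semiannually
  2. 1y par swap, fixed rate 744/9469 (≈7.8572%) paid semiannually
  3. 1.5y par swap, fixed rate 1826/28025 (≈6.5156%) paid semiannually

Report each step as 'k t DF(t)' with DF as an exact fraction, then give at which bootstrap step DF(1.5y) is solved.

step 1 [0.5y] swap r/2=159/4841: DF=(1 − 159/4841·(0))/(1+159/4841) = 4841/5000 ≈ 0.968200
step 2 [1y] swap r/2=372/9469: DF=(1 − 372/9469·(0.968200))/(1+372/9469) = 1157/1250 ≈ 0.925600
step 3 [1.5y] swap r/2=913/28025: DF=(1 − 913/28025·(0.968200+0.925600))/(1+913/28025) = 9087/10000 ≈ 0.908700

1 1/2 4841/5000
2 1 1157/1250
3 3/2 9087/10000
DF(1.5y) is solved at step 3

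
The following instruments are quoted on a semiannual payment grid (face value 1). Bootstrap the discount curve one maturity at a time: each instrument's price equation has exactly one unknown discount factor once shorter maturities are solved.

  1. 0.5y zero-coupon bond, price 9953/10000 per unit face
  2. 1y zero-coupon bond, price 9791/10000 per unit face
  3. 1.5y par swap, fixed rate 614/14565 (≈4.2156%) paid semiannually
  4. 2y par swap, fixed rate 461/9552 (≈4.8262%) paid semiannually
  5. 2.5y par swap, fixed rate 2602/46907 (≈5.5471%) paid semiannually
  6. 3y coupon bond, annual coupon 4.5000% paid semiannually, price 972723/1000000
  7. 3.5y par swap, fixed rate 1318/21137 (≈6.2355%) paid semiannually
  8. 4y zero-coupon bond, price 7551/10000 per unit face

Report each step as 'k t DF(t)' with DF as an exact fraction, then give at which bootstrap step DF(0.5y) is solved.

1 1/2 9953/10000
2 1 9791/10000
3 3/2 4693/5000
4 2 4539/5000
5 5/2 8699/10000
6 3 8481/10000
7 7/2 8023/10000
8 4 7551/10000
DF(0.5y) is solved at step 1

step 1 [0.5y] zero: DF = P = 9953/10000 ≈ 0.995300
step 2 [1y] zero: DF = P = 9791/10000 ≈ 0.979100
step 3 [1.5y] swap r/2=307/14565: DF=(1 − 307/14565·(0.995300+0.979100))/(1+307/14565) = 4693/5000 ≈ 0.938600
step 4 [2y] swap r/2=461/19104: DF=(1 − 461/19104·(0.995300+0.979100+0.938600))/(1+461/19104) = 4539/5000 ≈ 0.907800
step 5 [2.5y] swap r/2=1301/46907: DF=(1 − 1301/46907·(0.995300+0.979100+0.938600+0.907800))/(1+1301/46907) = 8699/10000 ≈ 0.869900
step 6 [3y] bond c/2=9/400: DF=(972723/1000000 − 9/400·(0.995300+0.979100+0.938600+0.907800+0.869900))/(1+9/400) = 8481/10000 ≈ 0.848100
step 7 [3.5y] swap r/2=659/21137: DF=(1 − 659/21137·(0.995300+0.979100+0.938600+0.907800+0.869900+0.848100))/(1+659/21137) = 8023/10000 ≈ 0.802300
step 8 [4y] zero: DF = P = 7551/10000 ≈ 0.755100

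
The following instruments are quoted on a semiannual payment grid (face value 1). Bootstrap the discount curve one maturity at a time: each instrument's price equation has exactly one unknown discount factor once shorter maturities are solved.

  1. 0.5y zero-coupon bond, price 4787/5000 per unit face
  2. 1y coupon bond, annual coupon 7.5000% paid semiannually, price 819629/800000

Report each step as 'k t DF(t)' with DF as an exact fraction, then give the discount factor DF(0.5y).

1 1/2 4787/5000
2 1 9529/10000
DF(0.5y) = 4787/5000 ≈ 0.957400

step 1 [0.5y] zero: DF = P = 4787/5000 ≈ 0.957400
step 2 [1y] bond c/2=3/80: DF=(819629/800000 − 3/80·(0.957400))/(1+3/80) = 9529/10000 ≈ 0.952900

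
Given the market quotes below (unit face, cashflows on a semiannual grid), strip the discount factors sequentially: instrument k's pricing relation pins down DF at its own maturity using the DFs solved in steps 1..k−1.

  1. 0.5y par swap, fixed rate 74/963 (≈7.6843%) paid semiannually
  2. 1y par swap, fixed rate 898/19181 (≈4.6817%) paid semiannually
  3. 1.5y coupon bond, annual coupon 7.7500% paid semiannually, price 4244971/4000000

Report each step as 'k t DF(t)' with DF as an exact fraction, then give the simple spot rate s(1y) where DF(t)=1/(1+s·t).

1 1/2 963/1000
2 1 9551/10000
3 3/2 9501/10000
s(1y) = (1/(9551/10000) − 1)/(1) = 449/9551 ≈ 4.7011%

step 1 [0.5y] swap r/2=37/963: DF=(1 − 37/963·(0))/(1+37/963) = 963/1000 ≈ 0.963000
step 2 [1y] swap r/2=449/19181: DF=(1 − 449/19181·(0.963000))/(1+449/19181) = 9551/10000 ≈ 0.955100
step 3 [1.5y] bond c/2=31/800: DF=(4244971/4000000 − 31/800·(0.963000+0.955100))/(1+31/800) = 9501/10000 ≈ 0.950100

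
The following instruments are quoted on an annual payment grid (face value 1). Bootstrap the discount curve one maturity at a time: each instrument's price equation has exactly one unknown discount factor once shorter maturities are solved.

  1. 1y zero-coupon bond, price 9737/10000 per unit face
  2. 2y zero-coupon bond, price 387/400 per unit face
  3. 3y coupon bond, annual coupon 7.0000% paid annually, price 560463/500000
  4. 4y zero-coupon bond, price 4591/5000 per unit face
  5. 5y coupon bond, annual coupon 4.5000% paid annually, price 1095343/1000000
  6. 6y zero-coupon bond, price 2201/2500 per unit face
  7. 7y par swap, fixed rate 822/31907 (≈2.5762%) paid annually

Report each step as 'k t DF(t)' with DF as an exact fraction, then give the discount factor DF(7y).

step 1 [1y] zero: DF = P = 9737/10000 ≈ 0.973700
step 2 [2y] zero: DF = P = 387/400 ≈ 0.967500
step 3 [3y] bond c/1=7/100: DF=(560463/500000 − 7/100·(0.973700+0.967500))/(1+7/100) = 4603/5000 ≈ 0.920600
step 4 [4y] zero: DF = P = 4591/5000 ≈ 0.918200
step 5 [5y] bond c/1=9/200: DF=(1095343/1000000 − 9/200·(0.973700+0.967500+0.920600+0.918200))/(1+9/200) = 4427/5000 ≈ 0.885400
step 6 [6y] zero: DF = P = 2201/2500 ≈ 0.880400
step 7 [7y] swap r/1=822/31907: DF=(1 − 822/31907·(0.973700+0.967500+0.920600+0.918200+0.885400+0.880400))/(1+822/31907) = 2089/2500 ≈ 0.835600

1 1 9737/10000
2 2 387/400
3 3 4603/5000
4 4 4591/5000
5 5 4427/5000
6 6 2201/2500
7 7 2089/2500
DF(7y) = 2089/2500 ≈ 0.835600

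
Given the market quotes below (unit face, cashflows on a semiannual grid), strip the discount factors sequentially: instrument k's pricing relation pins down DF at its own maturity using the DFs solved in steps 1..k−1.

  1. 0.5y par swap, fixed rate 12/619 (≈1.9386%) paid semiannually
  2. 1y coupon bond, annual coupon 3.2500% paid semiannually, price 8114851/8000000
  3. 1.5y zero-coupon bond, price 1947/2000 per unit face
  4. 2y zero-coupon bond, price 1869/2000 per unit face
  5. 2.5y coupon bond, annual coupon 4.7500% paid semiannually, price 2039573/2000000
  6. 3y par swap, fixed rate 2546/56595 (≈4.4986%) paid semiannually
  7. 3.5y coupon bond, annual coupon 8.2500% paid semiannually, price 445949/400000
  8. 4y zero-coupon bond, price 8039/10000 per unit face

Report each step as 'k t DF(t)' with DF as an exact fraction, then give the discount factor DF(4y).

step 1 [0.5y] swap r/2=6/619: DF=(1 − 6/619·(0))/(1+6/619) = 619/625 ≈ 0.990400
step 2 [1y] bond c/2=13/800: DF=(8114851/8000000 − 13/800·(0.990400))/(1+13/800) = 9823/10000 ≈ 0.982300
step 3 [1.5y] zero: DF = P = 1947/2000 ≈ 0.973500
step 4 [2y] zero: DF = P = 1869/2000 ≈ 0.934500
step 5 [2.5y] bond c/2=19/800: DF=(2039573/2000000 − 19/800·(0.990400+0.982300+0.973500+0.934500))/(1+19/800) = 9061/10000 ≈ 0.906100
step 6 [3y] swap r/2=1273/56595: DF=(1 − 1273/56595·(0.990400+0.982300+0.973500+0.934500+0.906100))/(1+1273/56595) = 8727/10000 ≈ 0.872700
step 7 [3.5y] bond c/2=33/800: DF=(445949/400000 − 33/800·(0.990400+0.982300+0.973500+0.934500+0.906100+0.872700))/(1+33/800) = 1693/2000 ≈ 0.846500
step 8 [4y] zero: DF = P = 8039/10000 ≈ 0.803900

1 1/2 619/625
2 1 9823/10000
3 3/2 1947/2000
4 2 1869/2000
5 5/2 9061/10000
6 3 8727/10000
7 7/2 1693/2000
8 4 8039/10000
DF(4y) = 8039/10000 ≈ 0.803900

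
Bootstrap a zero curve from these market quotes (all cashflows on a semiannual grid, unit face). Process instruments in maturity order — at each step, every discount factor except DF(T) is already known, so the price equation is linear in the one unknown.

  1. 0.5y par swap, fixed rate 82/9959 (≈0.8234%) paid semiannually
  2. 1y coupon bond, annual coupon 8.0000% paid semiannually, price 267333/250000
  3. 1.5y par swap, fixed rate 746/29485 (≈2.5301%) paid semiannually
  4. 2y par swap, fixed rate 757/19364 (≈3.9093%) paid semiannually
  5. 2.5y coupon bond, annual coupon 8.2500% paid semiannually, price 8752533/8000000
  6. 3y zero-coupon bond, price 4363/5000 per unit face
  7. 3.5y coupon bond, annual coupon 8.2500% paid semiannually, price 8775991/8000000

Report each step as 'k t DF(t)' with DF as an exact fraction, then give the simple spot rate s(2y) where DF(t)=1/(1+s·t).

1 1/2 9959/10000
2 1 9899/10000
3 3/2 9627/10000
4 2 9243/10000
5 5/2 8973/10000
6 3 4363/5000
7 7/2 83/100
s(2y) = (1/(9243/10000) − 1)/(2) = 757/18486 ≈ 4.0950%

step 1 [0.5y] swap r/2=41/9959: DF=(1 − 41/9959·(0))/(1+41/9959) = 9959/10000 ≈ 0.995900
step 2 [1y] bond c/2=1/25: DF=(267333/250000 − 1/25·(0.995900))/(1+1/25) = 9899/10000 ≈ 0.989900
step 3 [1.5y] swap r/2=373/29485: DF=(1 − 373/29485·(0.995900+0.989900))/(1+373/29485) = 9627/10000 ≈ 0.962700
step 4 [2y] swap r/2=757/38728: DF=(1 − 757/38728·(0.995900+0.989900+0.962700))/(1+757/38728) = 9243/10000 ≈ 0.924300
step 5 [2.5y] bond c/2=33/800: DF=(8752533/8000000 − 33/800·(0.995900+0.989900+0.962700+0.924300))/(1+33/800) = 8973/10000 ≈ 0.897300
step 6 [3y] zero: DF = P = 4363/5000 ≈ 0.872600
step 7 [3.5y] bond c/2=33/800: DF=(8775991/8000000 − 33/800·(0.995900+0.989900+0.962700+0.924300+0.897300+0.872600))/(1+33/800) = 83/100 ≈ 0.830000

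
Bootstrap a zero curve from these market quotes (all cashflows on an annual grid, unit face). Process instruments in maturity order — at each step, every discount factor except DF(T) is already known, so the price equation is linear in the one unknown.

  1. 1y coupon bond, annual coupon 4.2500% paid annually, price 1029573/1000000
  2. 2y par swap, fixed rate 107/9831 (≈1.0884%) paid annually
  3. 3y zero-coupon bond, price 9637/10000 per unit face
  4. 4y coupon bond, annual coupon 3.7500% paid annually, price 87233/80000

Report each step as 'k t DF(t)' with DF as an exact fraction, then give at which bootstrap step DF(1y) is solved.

1 1 2469/2500
2 2 4893/5000
3 3 9637/10000
4 4 9451/10000
DF(1y) is solved at step 1

step 1 [1y] bond c/1=17/400: DF=(1029573/1000000 − 17/400·(0))/(1+17/400) = 2469/2500 ≈ 0.987600
step 2 [2y] swap r/1=107/9831: DF=(1 − 107/9831·(0.987600))/(1+107/9831) = 4893/5000 ≈ 0.978600
step 3 [3y] zero: DF = P = 9637/10000 ≈ 0.963700
step 4 [4y] bond c/1=3/80: DF=(87233/80000 − 3/80·(0.987600+0.978600+0.963700))/(1+3/80) = 9451/10000 ≈ 0.945100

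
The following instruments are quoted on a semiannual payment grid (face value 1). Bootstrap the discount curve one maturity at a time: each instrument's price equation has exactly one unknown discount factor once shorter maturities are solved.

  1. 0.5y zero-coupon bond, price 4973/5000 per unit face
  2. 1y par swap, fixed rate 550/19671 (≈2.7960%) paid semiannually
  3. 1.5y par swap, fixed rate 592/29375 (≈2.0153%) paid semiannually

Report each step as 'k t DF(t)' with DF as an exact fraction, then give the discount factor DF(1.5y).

1 1/2 4973/5000
2 1 389/400
3 3/2 1213/1250
DF(1.5y) = 1213/1250 ≈ 0.970400

step 1 [0.5y] zero: DF = P = 4973/5000 ≈ 0.994600
step 2 [1y] swap r/2=275/19671: DF=(1 − 275/19671·(0.994600))/(1+275/19671) = 389/400 ≈ 0.972500
step 3 [1.5y] swap r/2=296/29375: DF=(1 − 296/29375·(0.994600+0.972500))/(1+296/29375) = 1213/1250 ≈ 0.970400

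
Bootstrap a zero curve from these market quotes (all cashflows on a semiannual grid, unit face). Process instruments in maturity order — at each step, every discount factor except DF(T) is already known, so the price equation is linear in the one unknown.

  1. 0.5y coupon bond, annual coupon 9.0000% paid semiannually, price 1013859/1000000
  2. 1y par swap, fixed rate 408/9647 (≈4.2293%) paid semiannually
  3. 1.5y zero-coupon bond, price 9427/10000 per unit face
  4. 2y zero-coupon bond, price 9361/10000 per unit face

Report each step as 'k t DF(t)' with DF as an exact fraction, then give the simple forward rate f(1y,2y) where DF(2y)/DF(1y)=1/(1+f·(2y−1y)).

1 1/2 4851/5000
2 1 1199/1250
3 3/2 9427/10000
4 2 9361/10000
f(1y,2y) = ((1199/1250)/(9361/10000) − 1)/(1) = 21/851 ≈ 2.4677%

step 1 [0.5y] bond c/2=9/200: DF=(1013859/1000000 − 9/200·(0))/(1+9/200) = 4851/5000 ≈ 0.970200
step 2 [1y] swap r/2=204/9647: DF=(1 − 204/9647·(0.970200))/(1+204/9647) = 1199/1250 ≈ 0.959200
step 3 [1.5y] zero: DF = P = 9427/10000 ≈ 0.942700
step 4 [2y] zero: DF = P = 9361/10000 ≈ 0.936100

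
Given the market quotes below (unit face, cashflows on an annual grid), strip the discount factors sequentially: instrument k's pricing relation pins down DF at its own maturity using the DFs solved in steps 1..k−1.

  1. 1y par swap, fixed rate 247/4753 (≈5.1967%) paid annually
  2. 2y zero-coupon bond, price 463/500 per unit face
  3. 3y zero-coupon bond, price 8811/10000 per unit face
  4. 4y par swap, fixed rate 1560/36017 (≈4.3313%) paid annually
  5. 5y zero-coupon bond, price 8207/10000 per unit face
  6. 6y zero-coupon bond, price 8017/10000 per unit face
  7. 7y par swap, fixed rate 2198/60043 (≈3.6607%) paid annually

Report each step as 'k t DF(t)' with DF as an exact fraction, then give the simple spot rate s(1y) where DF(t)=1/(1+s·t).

step 1 [1y] swap r/1=247/4753: DF=(1 − 247/4753·(0))/(1+247/4753) = 4753/5000 ≈ 0.950600
step 2 [2y] zero: DF = P = 463/500 ≈ 0.926000
step 3 [3y] zero: DF = P = 8811/10000 ≈ 0.881100
step 4 [4y] swap r/1=1560/36017: DF=(1 − 1560/36017·(0.950600+0.926000+0.881100))/(1+1560/36017) = 211/250 ≈ 0.844000
step 5 [5y] zero: DF = P = 8207/10000 ≈ 0.820700
step 6 [6y] zero: DF = P = 8017/10000 ≈ 0.801700
step 7 [7y] swap r/1=2198/60043: DF=(1 − 2198/60043·(0.950600+0.926000+0.881100+0.844000+0.820700+0.801700))/(1+2198/60043) = 3901/5000 ≈ 0.780200

1 1 4753/5000
2 2 463/500
3 3 8811/10000
4 4 211/250
5 5 8207/10000
6 6 8017/10000
7 7 3901/5000
s(1y) = (1/(4753/5000) − 1)/(1) = 247/4753 ≈ 5.1967%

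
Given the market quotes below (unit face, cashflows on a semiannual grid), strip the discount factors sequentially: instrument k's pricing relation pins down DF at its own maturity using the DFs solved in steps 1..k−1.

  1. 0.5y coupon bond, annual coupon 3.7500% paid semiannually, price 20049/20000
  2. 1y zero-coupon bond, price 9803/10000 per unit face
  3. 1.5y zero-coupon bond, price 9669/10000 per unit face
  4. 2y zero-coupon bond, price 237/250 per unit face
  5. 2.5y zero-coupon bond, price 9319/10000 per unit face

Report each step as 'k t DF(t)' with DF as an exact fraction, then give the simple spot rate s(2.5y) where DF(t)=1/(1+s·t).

1 1/2 123/125
2 1 9803/10000
3 3/2 9669/10000
4 2 237/250
5 5/2 9319/10000
s(2.5y) = (1/(9319/10000) − 1)/(5/2) = 1362/46595 ≈ 2.9231%

step 1 [0.5y] bond c/2=3/160: DF=(20049/20000 − 3/160·(0))/(1+3/160) = 123/125 ≈ 0.984000
step 2 [1y] zero: DF = P = 9803/10000 ≈ 0.980300
step 3 [1.5y] zero: DF = P = 9669/10000 ≈ 0.966900
step 4 [2y] zero: DF = P = 237/250 ≈ 0.948000
step 5 [2.5y] zero: DF = P = 9319/10000 ≈ 0.931900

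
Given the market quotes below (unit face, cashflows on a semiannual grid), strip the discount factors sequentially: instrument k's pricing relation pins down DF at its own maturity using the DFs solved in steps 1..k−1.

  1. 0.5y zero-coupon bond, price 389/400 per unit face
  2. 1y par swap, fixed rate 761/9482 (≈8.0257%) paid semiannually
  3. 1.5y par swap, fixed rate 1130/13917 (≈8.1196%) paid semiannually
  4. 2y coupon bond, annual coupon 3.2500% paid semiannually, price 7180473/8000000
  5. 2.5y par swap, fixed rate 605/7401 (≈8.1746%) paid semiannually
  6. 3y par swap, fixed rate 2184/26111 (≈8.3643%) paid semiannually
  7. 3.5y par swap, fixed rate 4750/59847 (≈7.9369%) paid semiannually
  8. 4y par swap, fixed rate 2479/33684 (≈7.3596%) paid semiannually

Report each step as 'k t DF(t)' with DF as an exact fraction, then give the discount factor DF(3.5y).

1 1/2 389/400
2 1 9239/10000
3 3/2 887/1000
4 2 8387/10000
5 5/2 1637/2000
6 3 977/1250
7 7/2 61/80
8 4 7521/10000
DF(3.5y) = 61/80 ≈ 0.762500

step 1 [0.5y] zero: DF = P = 389/400 ≈ 0.972500
step 2 [1y] swap r/2=761/18964: DF=(1 − 761/18964·(0.972500))/(1+761/18964) = 9239/10000 ≈ 0.923900
step 3 [1.5y] swap r/2=565/13917: DF=(1 − 565/13917·(0.972500+0.923900))/(1+565/13917) = 887/1000 ≈ 0.887000
step 4 [2y] bond c/2=13/800: DF=(7180473/8000000 − 13/800·(0.972500+0.923900+0.887000))/(1+13/800) = 8387/10000 ≈ 0.838700
step 5 [2.5y] swap r/2=605/14802: DF=(1 − 605/14802·(0.972500+0.923900+0.887000+0.838700))/(1+605/14802) = 1637/2000 ≈ 0.818500
step 6 [3y] swap r/2=1092/26111: DF=(1 − 1092/26111·(0.972500+0.923900+0.887000+0.838700+0.818500))/(1+1092/26111) = 977/1250 ≈ 0.781600
step 7 [3.5y] swap r/2=2375/59847: DF=(1 − 2375/59847·(0.972500+0.923900+0.887000+0.838700+0.818500+0.781600))/(1+2375/59847) = 61/80 ≈ 0.762500
step 8 [4y] swap r/2=2479/67368: DF=(1 − 2479/67368·(0.972500+0.923900+0.887000+0.838700+0.818500+0.781600+0.762500))/(1+2479/67368) = 7521/10000 ≈ 0.752100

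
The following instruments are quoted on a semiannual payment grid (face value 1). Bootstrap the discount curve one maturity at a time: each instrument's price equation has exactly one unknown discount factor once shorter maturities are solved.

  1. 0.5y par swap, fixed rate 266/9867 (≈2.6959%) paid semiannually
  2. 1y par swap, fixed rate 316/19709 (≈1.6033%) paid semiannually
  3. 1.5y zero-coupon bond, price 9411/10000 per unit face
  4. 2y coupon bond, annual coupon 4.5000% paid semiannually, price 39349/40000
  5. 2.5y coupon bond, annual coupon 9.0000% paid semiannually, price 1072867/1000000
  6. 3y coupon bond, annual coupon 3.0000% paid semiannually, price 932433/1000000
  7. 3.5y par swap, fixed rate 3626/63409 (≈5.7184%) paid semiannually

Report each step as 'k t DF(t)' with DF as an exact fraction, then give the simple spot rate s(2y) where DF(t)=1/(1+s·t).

step 1 [0.5y] swap r/2=133/9867: DF=(1 − 133/9867·(0))/(1+133/9867) = 9867/10000 ≈ 0.986700
step 2 [1y] swap r/2=158/19709: DF=(1 − 158/19709·(0.986700))/(1+158/19709) = 4921/5000 ≈ 0.984200
step 3 [1.5y] zero: DF = P = 9411/10000 ≈ 0.941100
step 4 [2y] bond c/2=9/400: DF=(39349/40000 − 9/400·(0.986700+0.984200+0.941100))/(1+9/400) = 449/500 ≈ 0.898000
step 5 [2.5y] bond c/2=9/200: DF=(1072867/1000000 − 9/200·(0.986700+0.984200+0.941100+0.898000))/(1+9/200) = 4313/5000 ≈ 0.862600
step 6 [3y] bond c/2=3/200: DF=(932433/1000000 − 3/200·(0.986700+0.984200+0.941100+0.898000+0.862600))/(1+3/200) = 531/625 ≈ 0.849600
step 7 [3.5y] swap r/2=1813/63409: DF=(1 − 1813/63409·(0.986700+0.984200+0.941100+0.898000+0.862600+0.849600))/(1+1813/63409) = 8187/10000 ≈ 0.818700

1 1/2 9867/10000
2 1 4921/5000
3 3/2 9411/10000
4 2 449/500
5 5/2 4313/5000
6 3 531/625
7 7/2 8187/10000
s(2y) = (1/(449/500) − 1)/(2) = 51/898 ≈ 5.6793%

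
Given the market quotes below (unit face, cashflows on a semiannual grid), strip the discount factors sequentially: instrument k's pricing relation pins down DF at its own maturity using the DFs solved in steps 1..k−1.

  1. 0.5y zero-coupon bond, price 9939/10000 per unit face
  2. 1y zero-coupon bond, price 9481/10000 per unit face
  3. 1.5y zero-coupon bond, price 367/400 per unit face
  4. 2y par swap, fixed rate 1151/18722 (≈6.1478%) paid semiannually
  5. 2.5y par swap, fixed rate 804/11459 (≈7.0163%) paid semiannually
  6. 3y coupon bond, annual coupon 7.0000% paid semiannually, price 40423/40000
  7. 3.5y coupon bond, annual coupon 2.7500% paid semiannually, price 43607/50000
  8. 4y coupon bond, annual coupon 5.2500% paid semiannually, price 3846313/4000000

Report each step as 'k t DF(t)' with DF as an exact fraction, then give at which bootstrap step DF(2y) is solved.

1 1/2 9939/10000
2 1 9481/10000
3 3/2 367/400
4 2 8849/10000
5 5/2 1049/1250
6 3 4107/5000
7 7/2 787/1000
8 4 3893/5000
DF(2y) is solved at step 4

step 1 [0.5y] zero: DF = P = 9939/10000 ≈ 0.993900
step 2 [1y] zero: DF = P = 9481/10000 ≈ 0.948100
step 3 [1.5y] zero: DF = P = 367/400 ≈ 0.917500
step 4 [2y] swap r/2=1151/37444: DF=(1 − 1151/37444·(0.993900+0.948100+0.917500))/(1+1151/37444) = 8849/10000 ≈ 0.884900
step 5 [2.5y] swap r/2=402/11459: DF=(1 − 402/11459·(0.993900+0.948100+0.917500+0.884900))/(1+402/11459) = 1049/1250 ≈ 0.839200
step 6 [3y] bond c/2=7/200: DF=(40423/40000 − 7/200·(0.993900+0.948100+0.917500+0.884900+0.839200))/(1+7/200) = 4107/5000 ≈ 0.821400
step 7 [3.5y] bond c/2=11/800: DF=(43607/50000 − 11/800·(0.993900+0.948100+0.917500+0.884900+0.839200+0.821400))/(1+11/800) = 787/1000 ≈ 0.787000
step 8 [4y] bond c/2=21/800: DF=(3846313/4000000 − 21/800·(0.993900+0.948100+0.917500+0.884900+0.839200+0.821400+0.787000))/(1+21/800) = 3893/5000 ≈ 0.778600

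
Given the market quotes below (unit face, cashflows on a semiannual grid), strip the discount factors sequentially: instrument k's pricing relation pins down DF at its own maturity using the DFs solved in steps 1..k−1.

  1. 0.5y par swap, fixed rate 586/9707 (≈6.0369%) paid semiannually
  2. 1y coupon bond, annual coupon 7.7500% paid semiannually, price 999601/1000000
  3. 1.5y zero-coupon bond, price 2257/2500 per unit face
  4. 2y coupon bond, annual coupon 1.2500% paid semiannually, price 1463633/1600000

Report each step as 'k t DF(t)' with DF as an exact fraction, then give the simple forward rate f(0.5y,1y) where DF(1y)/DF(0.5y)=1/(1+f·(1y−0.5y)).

step 1 [0.5y] swap r/2=293/9707: DF=(1 − 293/9707·(0))/(1+293/9707) = 9707/10000 ≈ 0.970700
step 2 [1y] bond c/2=31/800: DF=(999601/1000000 − 31/800·(0.970700))/(1+31/800) = 9261/10000 ≈ 0.926100
step 3 [1.5y] zero: DF = P = 2257/2500 ≈ 0.902800
step 4 [2y] bond c/2=1/160: DF=(1463633/1600000 − 1/160·(0.970700+0.926100+0.902800))/(1+1/160) = 8917/10000 ≈ 0.891700

1 1/2 9707/10000
2 1 9261/10000
3 3/2 2257/2500
4 2 8917/10000
f(0.5y,1y) = ((9707/10000)/(9261/10000) − 1)/(1/2) = 892/9261 ≈ 9.6318%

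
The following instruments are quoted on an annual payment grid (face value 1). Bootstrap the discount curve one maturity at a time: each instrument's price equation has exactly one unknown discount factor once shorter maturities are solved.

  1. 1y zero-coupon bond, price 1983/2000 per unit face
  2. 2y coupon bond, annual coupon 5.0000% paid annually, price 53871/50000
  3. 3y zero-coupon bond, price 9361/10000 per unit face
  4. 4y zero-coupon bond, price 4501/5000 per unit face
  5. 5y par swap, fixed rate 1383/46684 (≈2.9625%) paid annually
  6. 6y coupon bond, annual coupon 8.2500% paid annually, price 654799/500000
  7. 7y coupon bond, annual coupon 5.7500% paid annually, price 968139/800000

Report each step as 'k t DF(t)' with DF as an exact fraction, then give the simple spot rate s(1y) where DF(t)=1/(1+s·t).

step 1 [1y] zero: DF = P = 1983/2000 ≈ 0.991500
step 2 [2y] bond c/1=1/20: DF=(53871/50000 − 1/20·(0.991500))/(1+1/20) = 9789/10000 ≈ 0.978900
step 3 [3y] zero: DF = P = 9361/10000 ≈ 0.936100
step 4 [4y] zero: DF = P = 4501/5000 ≈ 0.900200
step 5 [5y] swap r/1=1383/46684: DF=(1 − 1383/46684·(0.991500+0.978900+0.936100+0.900200))/(1+1383/46684) = 8617/10000 ≈ 0.861700
step 6 [6y] bond c/1=33/400: DF=(654799/500000 − 33/400·(0.991500+0.978900+0.936100+0.900200+0.861700))/(1+33/400) = 427/500 ≈ 0.854000
step 7 [7y] bond c/1=23/400: DF=(968139/800000 − 23/400·(0.991500+0.978900+0.936100+0.900200+0.861700+0.854000))/(1+23/400) = 8441/10000 ≈ 0.844100

1 1 1983/2000
2 2 9789/10000
3 3 9361/10000
4 4 4501/5000
5 5 8617/10000
6 6 427/500
7 7 8441/10000
s(1y) = (1/(1983/2000) − 1)/(1) = 17/1983 ≈ 0.8573%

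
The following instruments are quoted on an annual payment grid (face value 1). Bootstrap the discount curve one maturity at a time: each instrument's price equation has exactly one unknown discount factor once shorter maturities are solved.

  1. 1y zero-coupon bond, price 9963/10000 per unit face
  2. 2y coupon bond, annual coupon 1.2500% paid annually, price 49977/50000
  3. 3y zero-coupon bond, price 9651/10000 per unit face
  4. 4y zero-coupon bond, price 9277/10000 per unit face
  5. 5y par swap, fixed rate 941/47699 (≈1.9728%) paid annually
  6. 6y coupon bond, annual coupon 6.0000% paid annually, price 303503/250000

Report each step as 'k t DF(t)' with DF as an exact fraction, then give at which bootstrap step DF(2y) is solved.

1 1 9963/10000
2 2 9749/10000
3 3 9651/10000
4 4 9277/10000
5 5 9059/10000
6 6 8753/10000
DF(2y) is solved at step 2

step 1 [1y] zero: DF = P = 9963/10000 ≈ 0.996300
step 2 [2y] bond c/1=1/80: DF=(49977/50000 − 1/80·(0.996300))/(1+1/80) = 9749/10000 ≈ 0.974900
step 3 [3y] zero: DF = P = 9651/10000 ≈ 0.965100
step 4 [4y] zero: DF = P = 9277/10000 ≈ 0.927700
step 5 [5y] swap r/1=941/47699: DF=(1 − 941/47699·(0.996300+0.974900+0.965100+0.927700))/(1+941/47699) = 9059/10000 ≈ 0.905900
step 6 [6y] bond c/1=3/50: DF=(303503/250000 − 3/50·(0.996300+0.974900+0.965100+0.927700+0.905900))/(1+3/50) = 8753/10000 ≈ 0.875300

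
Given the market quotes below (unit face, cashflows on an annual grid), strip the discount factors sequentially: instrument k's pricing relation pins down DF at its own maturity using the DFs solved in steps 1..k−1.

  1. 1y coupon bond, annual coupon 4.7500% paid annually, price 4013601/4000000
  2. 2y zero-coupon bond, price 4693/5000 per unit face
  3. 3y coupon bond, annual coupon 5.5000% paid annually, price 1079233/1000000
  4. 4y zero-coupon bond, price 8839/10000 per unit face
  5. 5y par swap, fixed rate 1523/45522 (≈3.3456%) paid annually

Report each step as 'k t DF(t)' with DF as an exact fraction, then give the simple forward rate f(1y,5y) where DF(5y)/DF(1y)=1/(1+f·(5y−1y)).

1 1 9579/10000
2 2 4693/5000
3 3 9241/10000
4 4 8839/10000
5 5 8477/10000
f(1y,5y) = ((9579/10000)/(8477/10000) − 1)/(4) = 551/16954 ≈ 3.2500%

step 1 [1y] bond c/1=19/400: DF=(4013601/4000000 − 19/400·(0))/(1+19/400) = 9579/10000 ≈ 0.957900
step 2 [2y] zero: DF = P = 4693/5000 ≈ 0.938600
step 3 [3y] bond c/1=11/200: DF=(1079233/1000000 − 11/200·(0.957900+0.938600))/(1+11/200) = 9241/10000 ≈ 0.924100
step 4 [4y] zero: DF = P = 8839/10000 ≈ 0.883900
step 5 [5y] swap r/1=1523/45522: DF=(1 − 1523/45522·(0.957900+0.938600+0.924100+0.883900))/(1+1523/45522) = 8477/10000 ≈ 0.847700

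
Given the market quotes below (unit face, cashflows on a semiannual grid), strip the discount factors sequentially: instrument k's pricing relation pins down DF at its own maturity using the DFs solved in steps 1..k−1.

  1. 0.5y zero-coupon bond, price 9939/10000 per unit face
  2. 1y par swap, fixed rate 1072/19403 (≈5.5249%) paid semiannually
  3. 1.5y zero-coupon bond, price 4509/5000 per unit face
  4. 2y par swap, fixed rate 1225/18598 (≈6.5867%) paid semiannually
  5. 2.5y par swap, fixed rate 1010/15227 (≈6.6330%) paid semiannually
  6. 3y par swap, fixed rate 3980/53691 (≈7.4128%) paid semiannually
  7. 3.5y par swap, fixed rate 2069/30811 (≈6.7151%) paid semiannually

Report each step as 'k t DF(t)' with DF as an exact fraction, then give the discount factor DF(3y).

1 1/2 9939/10000
2 1 1183/1250
3 3/2 4509/5000
4 2 351/400
5 5/2 1697/2000
6 3 801/1000
7 7/2 7931/10000
DF(3y) = 801/1000 ≈ 0.801000

step 1 [0.5y] zero: DF = P = 9939/10000 ≈ 0.993900
step 2 [1y] swap r/2=536/19403: DF=(1 − 536/19403·(0.993900))/(1+536/19403) = 1183/1250 ≈ 0.946400
step 3 [1.5y] zero: DF = P = 4509/5000 ≈ 0.901800
step 4 [2y] swap r/2=1225/37196: DF=(1 − 1225/37196·(0.993900+0.946400+0.901800))/(1+1225/37196) = 351/400 ≈ 0.877500
step 5 [2.5y] swap r/2=505/15227: DF=(1 − 505/15227·(0.993900+0.946400+0.901800+0.877500))/(1+505/15227) = 1697/2000 ≈ 0.848500
step 6 [3y] swap r/2=1990/53691: DF=(1 − 1990/53691·(0.993900+0.946400+0.901800+0.877500+0.848500))/(1+1990/53691) = 801/1000 ≈ 0.801000
step 7 [3.5y] swap r/2=2069/61622: DF=(1 − 2069/61622·(0.993900+0.946400+0.901800+0.877500+0.848500+0.801000))/(1+2069/61622) = 7931/10000 ≈ 0.793100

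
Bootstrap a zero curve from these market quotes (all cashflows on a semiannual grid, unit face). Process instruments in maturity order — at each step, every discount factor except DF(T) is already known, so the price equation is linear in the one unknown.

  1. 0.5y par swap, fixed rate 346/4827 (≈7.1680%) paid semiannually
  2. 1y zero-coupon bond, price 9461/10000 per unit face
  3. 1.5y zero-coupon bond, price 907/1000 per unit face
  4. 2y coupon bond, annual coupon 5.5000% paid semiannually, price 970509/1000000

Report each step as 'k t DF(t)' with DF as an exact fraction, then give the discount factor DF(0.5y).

1 1/2 4827/5000
2 1 9461/10000
3 3/2 907/1000
4 2 8691/10000
DF(0.5y) = 4827/5000 ≈ 0.965400

step 1 [0.5y] swap r/2=173/4827: DF=(1 − 173/4827·(0))/(1+173/4827) = 4827/5000 ≈ 0.965400
step 2 [1y] zero: DF = P = 9461/10000 ≈ 0.946100
step 3 [1.5y] zero: DF = P = 907/1000 ≈ 0.907000
step 4 [2y] bond c/2=11/400: DF=(970509/1000000 − 11/400·(0.965400+0.946100+0.907000))/(1+11/400) = 8691/10000 ≈ 0.869100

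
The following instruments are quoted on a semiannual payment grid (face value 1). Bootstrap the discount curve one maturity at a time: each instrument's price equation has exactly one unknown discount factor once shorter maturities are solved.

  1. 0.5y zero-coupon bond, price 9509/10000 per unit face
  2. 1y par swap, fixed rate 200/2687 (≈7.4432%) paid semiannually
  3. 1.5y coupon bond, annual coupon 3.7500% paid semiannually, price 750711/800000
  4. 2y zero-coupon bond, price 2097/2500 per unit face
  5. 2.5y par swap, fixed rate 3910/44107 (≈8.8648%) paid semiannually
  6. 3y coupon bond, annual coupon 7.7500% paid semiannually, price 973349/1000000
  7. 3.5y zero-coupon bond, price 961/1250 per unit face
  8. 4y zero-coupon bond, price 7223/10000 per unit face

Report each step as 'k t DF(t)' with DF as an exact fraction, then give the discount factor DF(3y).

1 1/2 9509/10000
2 1 93/100
3 3/2 1773/2000
4 2 2097/2500
5 5/2 1609/2000
6 3 309/400
7 7/2 961/1250
8 4 7223/10000
DF(3y) = 309/400 ≈ 0.772500

step 1 [0.5y] zero: DF = P = 9509/10000 ≈ 0.950900
step 2 [1y] swap r/2=100/2687: DF=(1 − 100/2687·(0.950900))/(1+100/2687) = 93/100 ≈ 0.930000
step 3 [1.5y] bond c/2=3/160: DF=(750711/800000 − 3/160·(0.950900+0.930000))/(1+3/160) = 1773/2000 ≈ 0.886500
step 4 [2y] zero: DF = P = 2097/2500 ≈ 0.838800
step 5 [2.5y] swap r/2=1955/44107: DF=(1 − 1955/44107·(0.950900+0.930000+0.886500+0.838800))/(1+1955/44107) = 1609/2000 ≈ 0.804500
step 6 [3y] bond c/2=31/800: DF=(973349/1000000 − 31/800·(0.950900+0.930000+0.886500+0.838800+0.804500))/(1+31/800) = 309/400 ≈ 0.772500
step 7 [3.5y] zero: DF = P = 961/1250 ≈ 0.768800
step 8 [4y] zero: DF = P = 7223/10000 ≈ 0.722300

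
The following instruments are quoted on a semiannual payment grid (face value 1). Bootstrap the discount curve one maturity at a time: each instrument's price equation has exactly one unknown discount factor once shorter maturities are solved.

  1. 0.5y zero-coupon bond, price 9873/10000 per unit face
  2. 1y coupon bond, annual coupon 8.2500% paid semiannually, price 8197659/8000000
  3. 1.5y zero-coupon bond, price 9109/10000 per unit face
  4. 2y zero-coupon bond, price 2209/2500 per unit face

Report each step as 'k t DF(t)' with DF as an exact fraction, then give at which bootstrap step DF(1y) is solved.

1 1/2 9873/10000
2 1 189/200
3 3/2 9109/10000
4 2 2209/2500
DF(1y) is solved at step 2

step 1 [0.5y] zero: DF = P = 9873/10000 ≈ 0.987300
step 2 [1y] bond c/2=33/800: DF=(8197659/8000000 − 33/800·(0.987300))/(1+33/800) = 189/200 ≈ 0.945000
step 3 [1.5y] zero: DF = P = 9109/10000 ≈ 0.910900
step 4 [2y] zero: DF = P = 2209/2500 ≈ 0.883600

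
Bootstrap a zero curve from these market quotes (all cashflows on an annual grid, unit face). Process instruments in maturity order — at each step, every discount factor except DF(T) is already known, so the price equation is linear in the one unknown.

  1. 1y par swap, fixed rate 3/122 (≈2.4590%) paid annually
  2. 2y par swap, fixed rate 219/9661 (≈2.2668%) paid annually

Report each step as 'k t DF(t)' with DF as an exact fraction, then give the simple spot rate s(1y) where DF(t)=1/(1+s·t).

1 1 122/125
2 2 4781/5000
s(1y) = (1/(122/125) − 1)/(1) = 3/122 ≈ 2.4590%

step 1 [1y] swap r/1=3/122: DF=(1 − 3/122·(0))/(1+3/122) = 122/125 ≈ 0.976000
step 2 [2y] swap r/1=219/9661: DF=(1 − 219/9661·(0.976000))/(1+219/9661) = 4781/5000 ≈ 0.956200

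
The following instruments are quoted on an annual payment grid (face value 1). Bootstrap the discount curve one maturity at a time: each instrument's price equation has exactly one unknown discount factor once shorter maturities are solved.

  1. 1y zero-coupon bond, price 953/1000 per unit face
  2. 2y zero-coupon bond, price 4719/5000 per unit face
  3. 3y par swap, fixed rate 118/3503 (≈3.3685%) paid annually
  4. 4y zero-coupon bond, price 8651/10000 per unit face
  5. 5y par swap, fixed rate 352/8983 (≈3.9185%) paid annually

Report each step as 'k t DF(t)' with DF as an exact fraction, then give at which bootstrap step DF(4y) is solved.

step 1 [1y] zero: DF = P = 953/1000 ≈ 0.953000
step 2 [2y] zero: DF = P = 4719/5000 ≈ 0.943800
step 3 [3y] swap r/1=118/3503: DF=(1 − 118/3503·(0.953000+0.943800))/(1+118/3503) = 566/625 ≈ 0.905600
step 4 [4y] zero: DF = P = 8651/10000 ≈ 0.865100
step 5 [5y] swap r/1=352/8983: DF=(1 − 352/8983·(0.953000+0.943800+0.905600+0.865100))/(1+352/8983) = 103/125 ≈ 0.824000

1 1 953/1000
2 2 4719/5000
3 3 566/625
4 4 8651/10000
5 5 103/125
DF(4y) is solved at step 4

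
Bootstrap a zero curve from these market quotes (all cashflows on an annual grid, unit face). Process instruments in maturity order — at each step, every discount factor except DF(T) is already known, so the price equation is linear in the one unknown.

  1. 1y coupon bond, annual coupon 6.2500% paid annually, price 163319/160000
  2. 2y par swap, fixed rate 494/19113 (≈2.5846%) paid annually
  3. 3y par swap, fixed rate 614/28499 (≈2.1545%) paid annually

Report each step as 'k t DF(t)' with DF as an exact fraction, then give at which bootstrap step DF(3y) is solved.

step 1 [1y] bond c/1=1/16: DF=(163319/160000 − 1/16·(0))/(1+1/16) = 9607/10000 ≈ 0.960700
step 2 [2y] swap r/1=494/19113: DF=(1 − 494/19113·(0.960700))/(1+494/19113) = 4753/5000 ≈ 0.950600
step 3 [3y] swap r/1=614/28499: DF=(1 − 614/28499·(0.960700+0.950600))/(1+614/28499) = 4693/5000 ≈ 0.938600

1 1 9607/10000
2 2 4753/5000
3 3 4693/5000
DF(3y) is solved at step 3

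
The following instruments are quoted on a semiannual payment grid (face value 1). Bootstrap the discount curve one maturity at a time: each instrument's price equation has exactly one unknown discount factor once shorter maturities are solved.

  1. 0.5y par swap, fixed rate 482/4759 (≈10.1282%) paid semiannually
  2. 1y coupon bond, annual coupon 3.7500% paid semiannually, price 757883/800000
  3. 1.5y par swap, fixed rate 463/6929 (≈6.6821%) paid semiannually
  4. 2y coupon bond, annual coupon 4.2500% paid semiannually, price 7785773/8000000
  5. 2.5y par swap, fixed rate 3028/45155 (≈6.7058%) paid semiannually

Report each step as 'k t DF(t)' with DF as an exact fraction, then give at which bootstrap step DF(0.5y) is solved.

1 1/2 4759/5000
2 1 2281/2500
3 3/2 4537/5000
4 2 8953/10000
5 5/2 4243/5000
DF(0.5y) is solved at step 1

step 1 [0.5y] swap r/2=241/4759: DF=(1 − 241/4759·(0))/(1+241/4759) = 4759/5000 ≈ 0.951800
step 2 [1y] bond c/2=3/160: DF=(757883/800000 − 3/160·(0.951800))/(1+3/160) = 2281/2500 ≈ 0.912400
step 3 [1.5y] swap r/2=463/13858: DF=(1 − 463/13858·(0.951800+0.912400))/(1+463/13858) = 4537/5000 ≈ 0.907400
step 4 [2y] bond c/2=17/800: DF=(7785773/8000000 − 17/800·(0.951800+0.912400+0.907400))/(1+17/800) = 8953/10000 ≈ 0.895300
step 5 [2.5y] swap r/2=1514/45155: DF=(1 − 1514/45155·(0.951800+0.912400+0.907400+0.895300))/(1+1514/45155) = 4243/5000 ≈ 0.848600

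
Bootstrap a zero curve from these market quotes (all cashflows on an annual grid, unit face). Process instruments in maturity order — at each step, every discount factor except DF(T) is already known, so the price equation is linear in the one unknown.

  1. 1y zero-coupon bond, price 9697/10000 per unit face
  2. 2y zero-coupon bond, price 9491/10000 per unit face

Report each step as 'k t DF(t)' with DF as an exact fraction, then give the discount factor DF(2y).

1 1 9697/10000
2 2 9491/10000
DF(2y) = 9491/10000 ≈ 0.949100

step 1 [1y] zero: DF = P = 9697/10000 ≈ 0.969700
step 2 [2y] zero: DF = P = 9491/10000 ≈ 0.949100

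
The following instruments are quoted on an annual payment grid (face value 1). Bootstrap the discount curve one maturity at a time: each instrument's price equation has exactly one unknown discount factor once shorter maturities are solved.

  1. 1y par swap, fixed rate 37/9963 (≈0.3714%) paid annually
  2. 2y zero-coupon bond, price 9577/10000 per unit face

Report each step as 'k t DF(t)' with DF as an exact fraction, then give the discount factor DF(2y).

1 1 9963/10000
2 2 9577/10000
DF(2y) = 9577/10000 ≈ 0.957700

step 1 [1y] swap r/1=37/9963: DF=(1 − 37/9963·(0))/(1+37/9963) = 9963/10000 ≈ 0.996300
step 2 [2y] zero: DF = P = 9577/10000 ≈ 0.957700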